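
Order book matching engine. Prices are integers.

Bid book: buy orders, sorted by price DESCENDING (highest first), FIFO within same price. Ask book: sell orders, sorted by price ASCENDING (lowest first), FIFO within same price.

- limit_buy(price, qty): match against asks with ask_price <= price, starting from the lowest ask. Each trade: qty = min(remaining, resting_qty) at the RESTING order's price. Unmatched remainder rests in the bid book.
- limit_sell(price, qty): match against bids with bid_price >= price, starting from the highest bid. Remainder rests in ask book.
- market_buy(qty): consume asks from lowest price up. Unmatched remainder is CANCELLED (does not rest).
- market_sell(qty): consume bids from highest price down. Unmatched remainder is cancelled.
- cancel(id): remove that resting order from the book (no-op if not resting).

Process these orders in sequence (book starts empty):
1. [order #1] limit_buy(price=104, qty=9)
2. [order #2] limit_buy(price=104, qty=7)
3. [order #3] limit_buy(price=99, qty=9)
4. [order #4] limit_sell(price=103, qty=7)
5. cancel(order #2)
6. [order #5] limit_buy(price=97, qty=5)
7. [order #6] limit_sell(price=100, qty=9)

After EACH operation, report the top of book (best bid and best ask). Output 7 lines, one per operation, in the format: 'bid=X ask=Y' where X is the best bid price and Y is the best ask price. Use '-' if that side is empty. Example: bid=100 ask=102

Answer: bid=104 ask=-
bid=104 ask=-
bid=104 ask=-
bid=104 ask=-
bid=104 ask=-
bid=104 ask=-
bid=99 ask=100

Derivation:
After op 1 [order #1] limit_buy(price=104, qty=9): fills=none; bids=[#1:9@104] asks=[-]
After op 2 [order #2] limit_buy(price=104, qty=7): fills=none; bids=[#1:9@104 #2:7@104] asks=[-]
After op 3 [order #3] limit_buy(price=99, qty=9): fills=none; bids=[#1:9@104 #2:7@104 #3:9@99] asks=[-]
After op 4 [order #4] limit_sell(price=103, qty=7): fills=#1x#4:7@104; bids=[#1:2@104 #2:7@104 #3:9@99] asks=[-]
After op 5 cancel(order #2): fills=none; bids=[#1:2@104 #3:9@99] asks=[-]
After op 6 [order #5] limit_buy(price=97, qty=5): fills=none; bids=[#1:2@104 #3:9@99 #5:5@97] asks=[-]
After op 7 [order #6] limit_sell(price=100, qty=9): fills=#1x#6:2@104; bids=[#3:9@99 #5:5@97] asks=[#6:7@100]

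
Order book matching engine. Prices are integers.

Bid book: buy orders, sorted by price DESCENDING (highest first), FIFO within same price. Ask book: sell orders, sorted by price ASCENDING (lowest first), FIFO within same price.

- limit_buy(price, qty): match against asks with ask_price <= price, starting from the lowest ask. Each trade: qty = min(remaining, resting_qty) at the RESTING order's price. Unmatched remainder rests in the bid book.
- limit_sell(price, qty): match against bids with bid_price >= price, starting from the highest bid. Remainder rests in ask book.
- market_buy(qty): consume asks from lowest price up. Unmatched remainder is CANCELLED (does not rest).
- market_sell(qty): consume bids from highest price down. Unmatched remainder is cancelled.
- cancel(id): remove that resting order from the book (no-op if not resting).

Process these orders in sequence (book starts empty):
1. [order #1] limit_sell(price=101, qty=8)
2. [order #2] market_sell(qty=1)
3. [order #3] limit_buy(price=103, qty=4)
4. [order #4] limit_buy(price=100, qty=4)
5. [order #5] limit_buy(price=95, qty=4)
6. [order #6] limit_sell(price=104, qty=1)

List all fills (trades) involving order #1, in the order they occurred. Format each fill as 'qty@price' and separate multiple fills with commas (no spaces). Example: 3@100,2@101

Answer: 4@101

Derivation:
After op 1 [order #1] limit_sell(price=101, qty=8): fills=none; bids=[-] asks=[#1:8@101]
After op 2 [order #2] market_sell(qty=1): fills=none; bids=[-] asks=[#1:8@101]
After op 3 [order #3] limit_buy(price=103, qty=4): fills=#3x#1:4@101; bids=[-] asks=[#1:4@101]
After op 4 [order #4] limit_buy(price=100, qty=4): fills=none; bids=[#4:4@100] asks=[#1:4@101]
After op 5 [order #5] limit_buy(price=95, qty=4): fills=none; bids=[#4:4@100 #5:4@95] asks=[#1:4@101]
After op 6 [order #6] limit_sell(price=104, qty=1): fills=none; bids=[#4:4@100 #5:4@95] asks=[#1:4@101 #6:1@104]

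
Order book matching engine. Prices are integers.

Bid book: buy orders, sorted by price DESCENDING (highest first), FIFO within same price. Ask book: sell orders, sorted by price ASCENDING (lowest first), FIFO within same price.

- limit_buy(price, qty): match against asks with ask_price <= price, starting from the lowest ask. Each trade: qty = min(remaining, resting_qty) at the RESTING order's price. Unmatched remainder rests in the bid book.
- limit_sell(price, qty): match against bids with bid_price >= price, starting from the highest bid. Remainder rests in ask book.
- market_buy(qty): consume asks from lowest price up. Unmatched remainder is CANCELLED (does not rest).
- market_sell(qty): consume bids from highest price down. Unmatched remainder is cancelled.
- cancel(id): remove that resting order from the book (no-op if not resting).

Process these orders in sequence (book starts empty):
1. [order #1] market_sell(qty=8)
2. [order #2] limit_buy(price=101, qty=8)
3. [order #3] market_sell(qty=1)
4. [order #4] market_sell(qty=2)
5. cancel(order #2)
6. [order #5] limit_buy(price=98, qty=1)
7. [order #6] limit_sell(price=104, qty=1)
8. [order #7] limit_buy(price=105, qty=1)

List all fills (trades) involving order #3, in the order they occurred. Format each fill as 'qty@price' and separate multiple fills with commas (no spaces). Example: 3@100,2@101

Answer: 1@101

Derivation:
After op 1 [order #1] market_sell(qty=8): fills=none; bids=[-] asks=[-]
After op 2 [order #2] limit_buy(price=101, qty=8): fills=none; bids=[#2:8@101] asks=[-]
After op 3 [order #3] market_sell(qty=1): fills=#2x#3:1@101; bids=[#2:7@101] asks=[-]
After op 4 [order #4] market_sell(qty=2): fills=#2x#4:2@101; bids=[#2:5@101] asks=[-]
After op 5 cancel(order #2): fills=none; bids=[-] asks=[-]
After op 6 [order #5] limit_buy(price=98, qty=1): fills=none; bids=[#5:1@98] asks=[-]
After op 7 [order #6] limit_sell(price=104, qty=1): fills=none; bids=[#5:1@98] asks=[#6:1@104]
After op 8 [order #7] limit_buy(price=105, qty=1): fills=#7x#6:1@104; bids=[#5:1@98] asks=[-]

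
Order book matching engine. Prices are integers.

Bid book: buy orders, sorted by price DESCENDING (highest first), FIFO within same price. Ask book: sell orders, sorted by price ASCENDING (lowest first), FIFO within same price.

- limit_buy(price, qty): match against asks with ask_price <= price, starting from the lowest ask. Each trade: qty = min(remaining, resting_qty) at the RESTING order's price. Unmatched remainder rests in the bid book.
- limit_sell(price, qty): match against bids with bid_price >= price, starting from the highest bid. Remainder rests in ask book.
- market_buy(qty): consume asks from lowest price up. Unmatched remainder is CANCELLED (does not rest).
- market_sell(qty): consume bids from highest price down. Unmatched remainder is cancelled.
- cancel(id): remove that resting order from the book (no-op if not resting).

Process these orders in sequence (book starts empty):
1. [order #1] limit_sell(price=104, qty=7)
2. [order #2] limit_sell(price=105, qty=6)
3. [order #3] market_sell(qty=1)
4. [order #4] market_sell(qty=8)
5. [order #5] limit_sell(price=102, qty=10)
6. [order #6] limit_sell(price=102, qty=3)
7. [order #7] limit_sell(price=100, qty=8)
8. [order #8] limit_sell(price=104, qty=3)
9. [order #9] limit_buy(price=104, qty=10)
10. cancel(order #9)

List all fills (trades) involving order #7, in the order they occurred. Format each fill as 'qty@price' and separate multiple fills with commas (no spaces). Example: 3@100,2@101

After op 1 [order #1] limit_sell(price=104, qty=7): fills=none; bids=[-] asks=[#1:7@104]
After op 2 [order #2] limit_sell(price=105, qty=6): fills=none; bids=[-] asks=[#1:7@104 #2:6@105]
After op 3 [order #3] market_sell(qty=1): fills=none; bids=[-] asks=[#1:7@104 #2:6@105]
After op 4 [order #4] market_sell(qty=8): fills=none; bids=[-] asks=[#1:7@104 #2:6@105]
After op 5 [order #5] limit_sell(price=102, qty=10): fills=none; bids=[-] asks=[#5:10@102 #1:7@104 #2:6@105]
After op 6 [order #6] limit_sell(price=102, qty=3): fills=none; bids=[-] asks=[#5:10@102 #6:3@102 #1:7@104 #2:6@105]
After op 7 [order #7] limit_sell(price=100, qty=8): fills=none; bids=[-] asks=[#7:8@100 #5:10@102 #6:3@102 #1:7@104 #2:6@105]
After op 8 [order #8] limit_sell(price=104, qty=3): fills=none; bids=[-] asks=[#7:8@100 #5:10@102 #6:3@102 #1:7@104 #8:3@104 #2:6@105]
After op 9 [order #9] limit_buy(price=104, qty=10): fills=#9x#7:8@100 #9x#5:2@102; bids=[-] asks=[#5:8@102 #6:3@102 #1:7@104 #8:3@104 #2:6@105]
After op 10 cancel(order #9): fills=none; bids=[-] asks=[#5:8@102 #6:3@102 #1:7@104 #8:3@104 #2:6@105]

Answer: 8@100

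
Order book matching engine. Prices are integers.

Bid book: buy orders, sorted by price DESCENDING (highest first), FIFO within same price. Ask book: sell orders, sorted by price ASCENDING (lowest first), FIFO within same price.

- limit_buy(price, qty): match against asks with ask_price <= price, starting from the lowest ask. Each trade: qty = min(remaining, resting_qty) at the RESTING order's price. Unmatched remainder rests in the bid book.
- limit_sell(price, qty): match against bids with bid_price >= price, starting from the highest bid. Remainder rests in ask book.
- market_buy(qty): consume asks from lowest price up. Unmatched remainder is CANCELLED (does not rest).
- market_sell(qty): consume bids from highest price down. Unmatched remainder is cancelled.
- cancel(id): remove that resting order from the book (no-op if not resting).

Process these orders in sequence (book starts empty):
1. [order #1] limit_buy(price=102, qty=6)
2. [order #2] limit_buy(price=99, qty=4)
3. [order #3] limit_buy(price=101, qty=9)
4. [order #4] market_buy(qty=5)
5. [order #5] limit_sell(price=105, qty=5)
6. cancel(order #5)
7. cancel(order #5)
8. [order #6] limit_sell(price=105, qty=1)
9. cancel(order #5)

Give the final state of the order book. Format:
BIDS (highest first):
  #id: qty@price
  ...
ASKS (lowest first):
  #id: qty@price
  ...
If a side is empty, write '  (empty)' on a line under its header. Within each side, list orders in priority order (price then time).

Answer: BIDS (highest first):
  #1: 6@102
  #3: 9@101
  #2: 4@99
ASKS (lowest first):
  #6: 1@105

Derivation:
After op 1 [order #1] limit_buy(price=102, qty=6): fills=none; bids=[#1:6@102] asks=[-]
After op 2 [order #2] limit_buy(price=99, qty=4): fills=none; bids=[#1:6@102 #2:4@99] asks=[-]
After op 3 [order #3] limit_buy(price=101, qty=9): fills=none; bids=[#1:6@102 #3:9@101 #2:4@99] asks=[-]
After op 4 [order #4] market_buy(qty=5): fills=none; bids=[#1:6@102 #3:9@101 #2:4@99] asks=[-]
After op 5 [order #5] limit_sell(price=105, qty=5): fills=none; bids=[#1:6@102 #3:9@101 #2:4@99] asks=[#5:5@105]
After op 6 cancel(order #5): fills=none; bids=[#1:6@102 #3:9@101 #2:4@99] asks=[-]
After op 7 cancel(order #5): fills=none; bids=[#1:6@102 #3:9@101 #2:4@99] asks=[-]
After op 8 [order #6] limit_sell(price=105, qty=1): fills=none; bids=[#1:6@102 #3:9@101 #2:4@99] asks=[#6:1@105]
After op 9 cancel(order #5): fills=none; bids=[#1:6@102 #3:9@101 #2:4@99] asks=[#6:1@105]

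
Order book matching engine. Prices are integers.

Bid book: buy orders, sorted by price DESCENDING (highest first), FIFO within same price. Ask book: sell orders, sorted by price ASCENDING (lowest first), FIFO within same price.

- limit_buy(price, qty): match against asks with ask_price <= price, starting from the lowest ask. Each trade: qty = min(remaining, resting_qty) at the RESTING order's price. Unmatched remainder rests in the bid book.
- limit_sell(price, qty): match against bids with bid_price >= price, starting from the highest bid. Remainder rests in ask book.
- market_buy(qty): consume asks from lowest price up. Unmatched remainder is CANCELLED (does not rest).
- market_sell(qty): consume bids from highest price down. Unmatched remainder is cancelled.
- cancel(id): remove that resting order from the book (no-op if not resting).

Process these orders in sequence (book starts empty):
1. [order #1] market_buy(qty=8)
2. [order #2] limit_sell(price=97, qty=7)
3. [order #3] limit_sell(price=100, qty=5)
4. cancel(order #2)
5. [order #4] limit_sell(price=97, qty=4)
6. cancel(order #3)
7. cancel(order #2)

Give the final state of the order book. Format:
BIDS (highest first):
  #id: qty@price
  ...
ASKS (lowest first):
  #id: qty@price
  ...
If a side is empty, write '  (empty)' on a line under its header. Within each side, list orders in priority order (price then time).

After op 1 [order #1] market_buy(qty=8): fills=none; bids=[-] asks=[-]
After op 2 [order #2] limit_sell(price=97, qty=7): fills=none; bids=[-] asks=[#2:7@97]
After op 3 [order #3] limit_sell(price=100, qty=5): fills=none; bids=[-] asks=[#2:7@97 #3:5@100]
After op 4 cancel(order #2): fills=none; bids=[-] asks=[#3:5@100]
After op 5 [order #4] limit_sell(price=97, qty=4): fills=none; bids=[-] asks=[#4:4@97 #3:5@100]
After op 6 cancel(order #3): fills=none; bids=[-] asks=[#4:4@97]
After op 7 cancel(order #2): fills=none; bids=[-] asks=[#4:4@97]

Answer: BIDS (highest first):
  (empty)
ASKS (lowest first):
  #4: 4@97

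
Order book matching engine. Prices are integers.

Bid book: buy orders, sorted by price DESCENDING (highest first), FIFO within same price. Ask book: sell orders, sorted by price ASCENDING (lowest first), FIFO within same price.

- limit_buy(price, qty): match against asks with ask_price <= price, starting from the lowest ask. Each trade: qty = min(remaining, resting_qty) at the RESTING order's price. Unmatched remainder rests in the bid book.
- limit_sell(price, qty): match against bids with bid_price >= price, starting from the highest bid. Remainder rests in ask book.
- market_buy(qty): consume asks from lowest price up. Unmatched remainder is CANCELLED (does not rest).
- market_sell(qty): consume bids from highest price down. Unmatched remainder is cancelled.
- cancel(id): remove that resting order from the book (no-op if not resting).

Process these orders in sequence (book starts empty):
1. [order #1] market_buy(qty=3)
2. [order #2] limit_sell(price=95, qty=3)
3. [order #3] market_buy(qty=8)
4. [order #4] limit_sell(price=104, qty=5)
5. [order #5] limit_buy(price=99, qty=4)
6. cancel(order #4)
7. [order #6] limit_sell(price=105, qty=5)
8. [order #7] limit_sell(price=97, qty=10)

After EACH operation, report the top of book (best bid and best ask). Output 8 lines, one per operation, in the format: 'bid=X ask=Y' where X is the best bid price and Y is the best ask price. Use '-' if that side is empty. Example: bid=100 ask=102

Answer: bid=- ask=-
bid=- ask=95
bid=- ask=-
bid=- ask=104
bid=99 ask=104
bid=99 ask=-
bid=99 ask=105
bid=- ask=97

Derivation:
After op 1 [order #1] market_buy(qty=3): fills=none; bids=[-] asks=[-]
After op 2 [order #2] limit_sell(price=95, qty=3): fills=none; bids=[-] asks=[#2:3@95]
After op 3 [order #3] market_buy(qty=8): fills=#3x#2:3@95; bids=[-] asks=[-]
After op 4 [order #4] limit_sell(price=104, qty=5): fills=none; bids=[-] asks=[#4:5@104]
After op 5 [order #5] limit_buy(price=99, qty=4): fills=none; bids=[#5:4@99] asks=[#4:5@104]
After op 6 cancel(order #4): fills=none; bids=[#5:4@99] asks=[-]
After op 7 [order #6] limit_sell(price=105, qty=5): fills=none; bids=[#5:4@99] asks=[#6:5@105]
After op 8 [order #7] limit_sell(price=97, qty=10): fills=#5x#7:4@99; bids=[-] asks=[#7:6@97 #6:5@105]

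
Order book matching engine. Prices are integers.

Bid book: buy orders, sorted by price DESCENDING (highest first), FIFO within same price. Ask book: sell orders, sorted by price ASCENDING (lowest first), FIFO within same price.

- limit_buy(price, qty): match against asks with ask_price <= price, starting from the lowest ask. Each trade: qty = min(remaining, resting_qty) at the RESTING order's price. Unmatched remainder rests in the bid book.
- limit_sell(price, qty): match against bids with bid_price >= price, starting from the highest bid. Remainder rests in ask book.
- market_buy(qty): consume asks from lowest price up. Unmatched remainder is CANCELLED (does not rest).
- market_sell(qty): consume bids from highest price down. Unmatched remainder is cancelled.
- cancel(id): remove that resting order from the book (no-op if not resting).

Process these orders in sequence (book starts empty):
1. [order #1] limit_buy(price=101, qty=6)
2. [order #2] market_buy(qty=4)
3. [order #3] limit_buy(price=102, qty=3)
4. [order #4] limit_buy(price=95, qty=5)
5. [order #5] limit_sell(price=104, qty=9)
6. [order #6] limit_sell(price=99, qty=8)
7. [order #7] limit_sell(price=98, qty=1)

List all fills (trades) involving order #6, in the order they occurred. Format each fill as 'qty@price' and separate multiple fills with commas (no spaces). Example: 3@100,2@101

Answer: 3@102,5@101

Derivation:
After op 1 [order #1] limit_buy(price=101, qty=6): fills=none; bids=[#1:6@101] asks=[-]
After op 2 [order #2] market_buy(qty=4): fills=none; bids=[#1:6@101] asks=[-]
After op 3 [order #3] limit_buy(price=102, qty=3): fills=none; bids=[#3:3@102 #1:6@101] asks=[-]
After op 4 [order #4] limit_buy(price=95, qty=5): fills=none; bids=[#3:3@102 #1:6@101 #4:5@95] asks=[-]
After op 5 [order #5] limit_sell(price=104, qty=9): fills=none; bids=[#3:3@102 #1:6@101 #4:5@95] asks=[#5:9@104]
After op 6 [order #6] limit_sell(price=99, qty=8): fills=#3x#6:3@102 #1x#6:5@101; bids=[#1:1@101 #4:5@95] asks=[#5:9@104]
After op 7 [order #7] limit_sell(price=98, qty=1): fills=#1x#7:1@101; bids=[#4:5@95] asks=[#5:9@104]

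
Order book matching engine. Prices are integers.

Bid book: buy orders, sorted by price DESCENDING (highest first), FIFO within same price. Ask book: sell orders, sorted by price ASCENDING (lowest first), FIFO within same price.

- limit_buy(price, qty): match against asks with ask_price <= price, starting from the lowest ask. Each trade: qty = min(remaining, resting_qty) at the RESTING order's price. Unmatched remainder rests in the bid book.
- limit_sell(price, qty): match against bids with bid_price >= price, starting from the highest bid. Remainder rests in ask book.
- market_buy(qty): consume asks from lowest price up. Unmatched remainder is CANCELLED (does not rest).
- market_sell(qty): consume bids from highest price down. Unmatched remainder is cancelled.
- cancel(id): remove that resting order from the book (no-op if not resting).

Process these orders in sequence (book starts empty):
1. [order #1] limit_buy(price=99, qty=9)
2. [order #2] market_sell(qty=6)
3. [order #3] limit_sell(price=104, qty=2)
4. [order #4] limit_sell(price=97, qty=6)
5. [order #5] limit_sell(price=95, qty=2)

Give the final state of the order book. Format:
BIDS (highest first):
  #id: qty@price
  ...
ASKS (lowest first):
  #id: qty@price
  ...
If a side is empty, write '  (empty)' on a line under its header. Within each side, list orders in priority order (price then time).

After op 1 [order #1] limit_buy(price=99, qty=9): fills=none; bids=[#1:9@99] asks=[-]
After op 2 [order #2] market_sell(qty=6): fills=#1x#2:6@99; bids=[#1:3@99] asks=[-]
After op 3 [order #3] limit_sell(price=104, qty=2): fills=none; bids=[#1:3@99] asks=[#3:2@104]
After op 4 [order #4] limit_sell(price=97, qty=6): fills=#1x#4:3@99; bids=[-] asks=[#4:3@97 #3:2@104]
After op 5 [order #5] limit_sell(price=95, qty=2): fills=none; bids=[-] asks=[#5:2@95 #4:3@97 #3:2@104]

Answer: BIDS (highest first):
  (empty)
ASKS (lowest first):
  #5: 2@95
  #4: 3@97
  #3: 2@104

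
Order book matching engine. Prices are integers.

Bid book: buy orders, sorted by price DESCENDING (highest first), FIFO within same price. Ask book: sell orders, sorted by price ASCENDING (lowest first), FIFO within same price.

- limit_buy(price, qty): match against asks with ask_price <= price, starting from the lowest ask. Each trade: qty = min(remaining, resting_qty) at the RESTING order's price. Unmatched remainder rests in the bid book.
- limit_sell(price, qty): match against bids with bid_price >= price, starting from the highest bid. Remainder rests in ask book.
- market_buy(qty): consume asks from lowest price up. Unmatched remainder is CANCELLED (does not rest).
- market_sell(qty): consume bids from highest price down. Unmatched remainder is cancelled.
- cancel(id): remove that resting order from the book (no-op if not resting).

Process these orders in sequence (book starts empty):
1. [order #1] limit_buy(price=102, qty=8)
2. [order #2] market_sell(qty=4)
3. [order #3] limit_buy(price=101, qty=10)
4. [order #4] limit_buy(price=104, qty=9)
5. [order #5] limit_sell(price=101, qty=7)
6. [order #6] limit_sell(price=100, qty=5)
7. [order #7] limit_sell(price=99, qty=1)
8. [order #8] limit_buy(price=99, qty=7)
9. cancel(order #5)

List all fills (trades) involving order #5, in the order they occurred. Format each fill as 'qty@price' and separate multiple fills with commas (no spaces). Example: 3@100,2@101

After op 1 [order #1] limit_buy(price=102, qty=8): fills=none; bids=[#1:8@102] asks=[-]
After op 2 [order #2] market_sell(qty=4): fills=#1x#2:4@102; bids=[#1:4@102] asks=[-]
After op 3 [order #3] limit_buy(price=101, qty=10): fills=none; bids=[#1:4@102 #3:10@101] asks=[-]
After op 4 [order #4] limit_buy(price=104, qty=9): fills=none; bids=[#4:9@104 #1:4@102 #3:10@101] asks=[-]
After op 5 [order #5] limit_sell(price=101, qty=7): fills=#4x#5:7@104; bids=[#4:2@104 #1:4@102 #3:10@101] asks=[-]
After op 6 [order #6] limit_sell(price=100, qty=5): fills=#4x#6:2@104 #1x#6:3@102; bids=[#1:1@102 #3:10@101] asks=[-]
After op 7 [order #7] limit_sell(price=99, qty=1): fills=#1x#7:1@102; bids=[#3:10@101] asks=[-]
After op 8 [order #8] limit_buy(price=99, qty=7): fills=none; bids=[#3:10@101 #8:7@99] asks=[-]
After op 9 cancel(order #5): fills=none; bids=[#3:10@101 #8:7@99] asks=[-]

Answer: 7@104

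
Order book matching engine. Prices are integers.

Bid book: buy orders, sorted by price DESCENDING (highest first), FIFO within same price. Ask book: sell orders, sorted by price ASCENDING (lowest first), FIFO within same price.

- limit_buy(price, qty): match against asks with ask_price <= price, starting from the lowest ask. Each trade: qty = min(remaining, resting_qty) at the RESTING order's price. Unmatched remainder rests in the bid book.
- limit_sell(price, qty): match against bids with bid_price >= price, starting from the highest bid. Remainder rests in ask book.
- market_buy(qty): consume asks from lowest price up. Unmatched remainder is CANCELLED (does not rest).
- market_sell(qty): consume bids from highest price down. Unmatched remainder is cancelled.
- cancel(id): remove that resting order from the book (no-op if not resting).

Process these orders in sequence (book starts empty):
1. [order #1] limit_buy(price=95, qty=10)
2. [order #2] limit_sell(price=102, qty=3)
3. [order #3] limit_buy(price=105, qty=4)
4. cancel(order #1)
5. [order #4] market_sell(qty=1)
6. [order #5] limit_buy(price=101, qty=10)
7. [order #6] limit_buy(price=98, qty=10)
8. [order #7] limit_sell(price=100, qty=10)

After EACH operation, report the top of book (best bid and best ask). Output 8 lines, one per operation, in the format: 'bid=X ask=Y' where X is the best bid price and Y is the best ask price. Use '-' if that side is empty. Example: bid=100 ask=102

Answer: bid=95 ask=-
bid=95 ask=102
bid=105 ask=-
bid=105 ask=-
bid=- ask=-
bid=101 ask=-
bid=101 ask=-
bid=98 ask=-

Derivation:
After op 1 [order #1] limit_buy(price=95, qty=10): fills=none; bids=[#1:10@95] asks=[-]
After op 2 [order #2] limit_sell(price=102, qty=3): fills=none; bids=[#1:10@95] asks=[#2:3@102]
After op 3 [order #3] limit_buy(price=105, qty=4): fills=#3x#2:3@102; bids=[#3:1@105 #1:10@95] asks=[-]
After op 4 cancel(order #1): fills=none; bids=[#3:1@105] asks=[-]
After op 5 [order #4] market_sell(qty=1): fills=#3x#4:1@105; bids=[-] asks=[-]
After op 6 [order #5] limit_buy(price=101, qty=10): fills=none; bids=[#5:10@101] asks=[-]
After op 7 [order #6] limit_buy(price=98, qty=10): fills=none; bids=[#5:10@101 #6:10@98] asks=[-]
After op 8 [order #7] limit_sell(price=100, qty=10): fills=#5x#7:10@101; bids=[#6:10@98] asks=[-]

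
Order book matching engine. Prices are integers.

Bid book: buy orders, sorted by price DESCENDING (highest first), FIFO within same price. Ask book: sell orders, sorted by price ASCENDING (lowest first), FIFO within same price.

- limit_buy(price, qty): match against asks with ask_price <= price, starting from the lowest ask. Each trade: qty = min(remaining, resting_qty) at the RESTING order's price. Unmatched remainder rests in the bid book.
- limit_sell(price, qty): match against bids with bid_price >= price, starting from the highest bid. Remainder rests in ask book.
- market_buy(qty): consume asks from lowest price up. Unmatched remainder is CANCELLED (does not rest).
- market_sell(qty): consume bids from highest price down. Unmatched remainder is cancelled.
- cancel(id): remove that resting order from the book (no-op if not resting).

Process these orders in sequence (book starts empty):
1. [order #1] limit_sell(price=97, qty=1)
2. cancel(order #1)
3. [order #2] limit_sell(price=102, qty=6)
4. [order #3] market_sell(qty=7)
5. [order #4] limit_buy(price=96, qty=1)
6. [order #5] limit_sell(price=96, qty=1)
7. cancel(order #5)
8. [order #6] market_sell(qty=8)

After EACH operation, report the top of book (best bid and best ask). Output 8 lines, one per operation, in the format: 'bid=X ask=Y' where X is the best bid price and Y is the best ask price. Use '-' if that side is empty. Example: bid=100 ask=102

Answer: bid=- ask=97
bid=- ask=-
bid=- ask=102
bid=- ask=102
bid=96 ask=102
bid=- ask=102
bid=- ask=102
bid=- ask=102

Derivation:
After op 1 [order #1] limit_sell(price=97, qty=1): fills=none; bids=[-] asks=[#1:1@97]
After op 2 cancel(order #1): fills=none; bids=[-] asks=[-]
After op 3 [order #2] limit_sell(price=102, qty=6): fills=none; bids=[-] asks=[#2:6@102]
After op 4 [order #3] market_sell(qty=7): fills=none; bids=[-] asks=[#2:6@102]
After op 5 [order #4] limit_buy(price=96, qty=1): fills=none; bids=[#4:1@96] asks=[#2:6@102]
After op 6 [order #5] limit_sell(price=96, qty=1): fills=#4x#5:1@96; bids=[-] asks=[#2:6@102]
After op 7 cancel(order #5): fills=none; bids=[-] asks=[#2:6@102]
After op 8 [order #6] market_sell(qty=8): fills=none; bids=[-] asks=[#2:6@102]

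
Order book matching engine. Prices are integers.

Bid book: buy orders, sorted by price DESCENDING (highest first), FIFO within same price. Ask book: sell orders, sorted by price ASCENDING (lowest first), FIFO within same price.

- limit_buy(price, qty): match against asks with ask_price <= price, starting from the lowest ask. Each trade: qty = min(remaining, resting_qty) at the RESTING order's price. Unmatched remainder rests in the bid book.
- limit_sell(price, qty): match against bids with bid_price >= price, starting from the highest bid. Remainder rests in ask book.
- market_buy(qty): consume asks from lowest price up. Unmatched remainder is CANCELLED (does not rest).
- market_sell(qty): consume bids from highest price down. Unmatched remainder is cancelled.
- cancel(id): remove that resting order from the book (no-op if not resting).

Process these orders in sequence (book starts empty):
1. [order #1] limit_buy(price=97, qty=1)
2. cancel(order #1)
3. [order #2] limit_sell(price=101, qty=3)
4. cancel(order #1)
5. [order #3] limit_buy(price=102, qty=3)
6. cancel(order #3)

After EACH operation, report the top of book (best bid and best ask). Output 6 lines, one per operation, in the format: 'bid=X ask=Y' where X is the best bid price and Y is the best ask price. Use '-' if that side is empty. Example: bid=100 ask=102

After op 1 [order #1] limit_buy(price=97, qty=1): fills=none; bids=[#1:1@97] asks=[-]
After op 2 cancel(order #1): fills=none; bids=[-] asks=[-]
After op 3 [order #2] limit_sell(price=101, qty=3): fills=none; bids=[-] asks=[#2:3@101]
After op 4 cancel(order #1): fills=none; bids=[-] asks=[#2:3@101]
After op 5 [order #3] limit_buy(price=102, qty=3): fills=#3x#2:3@101; bids=[-] asks=[-]
After op 6 cancel(order #3): fills=none; bids=[-] asks=[-]

Answer: bid=97 ask=-
bid=- ask=-
bid=- ask=101
bid=- ask=101
bid=- ask=-
bid=- ask=-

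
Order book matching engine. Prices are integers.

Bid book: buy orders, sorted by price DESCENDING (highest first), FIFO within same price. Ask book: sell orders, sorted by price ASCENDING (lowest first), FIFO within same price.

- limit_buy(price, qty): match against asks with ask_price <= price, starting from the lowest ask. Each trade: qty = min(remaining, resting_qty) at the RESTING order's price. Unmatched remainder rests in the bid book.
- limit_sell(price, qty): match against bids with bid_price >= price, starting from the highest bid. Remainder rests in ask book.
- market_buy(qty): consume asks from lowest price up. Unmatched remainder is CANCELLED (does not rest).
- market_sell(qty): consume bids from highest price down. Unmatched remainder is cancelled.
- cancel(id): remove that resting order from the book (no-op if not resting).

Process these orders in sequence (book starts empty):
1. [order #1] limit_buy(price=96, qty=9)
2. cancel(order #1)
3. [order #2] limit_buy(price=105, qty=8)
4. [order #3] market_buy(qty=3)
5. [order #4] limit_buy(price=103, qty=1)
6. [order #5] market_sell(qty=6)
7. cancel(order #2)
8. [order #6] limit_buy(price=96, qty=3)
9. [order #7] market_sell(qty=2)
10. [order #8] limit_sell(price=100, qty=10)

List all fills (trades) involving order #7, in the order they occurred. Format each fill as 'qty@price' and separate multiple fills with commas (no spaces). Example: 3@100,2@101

After op 1 [order #1] limit_buy(price=96, qty=9): fills=none; bids=[#1:9@96] asks=[-]
After op 2 cancel(order #1): fills=none; bids=[-] asks=[-]
After op 3 [order #2] limit_buy(price=105, qty=8): fills=none; bids=[#2:8@105] asks=[-]
After op 4 [order #3] market_buy(qty=3): fills=none; bids=[#2:8@105] asks=[-]
After op 5 [order #4] limit_buy(price=103, qty=1): fills=none; bids=[#2:8@105 #4:1@103] asks=[-]
After op 6 [order #5] market_sell(qty=6): fills=#2x#5:6@105; bids=[#2:2@105 #4:1@103] asks=[-]
After op 7 cancel(order #2): fills=none; bids=[#4:1@103] asks=[-]
After op 8 [order #6] limit_buy(price=96, qty=3): fills=none; bids=[#4:1@103 #6:3@96] asks=[-]
After op 9 [order #7] market_sell(qty=2): fills=#4x#7:1@103 #6x#7:1@96; bids=[#6:2@96] asks=[-]
After op 10 [order #8] limit_sell(price=100, qty=10): fills=none; bids=[#6:2@96] asks=[#8:10@100]

Answer: 1@103,1@96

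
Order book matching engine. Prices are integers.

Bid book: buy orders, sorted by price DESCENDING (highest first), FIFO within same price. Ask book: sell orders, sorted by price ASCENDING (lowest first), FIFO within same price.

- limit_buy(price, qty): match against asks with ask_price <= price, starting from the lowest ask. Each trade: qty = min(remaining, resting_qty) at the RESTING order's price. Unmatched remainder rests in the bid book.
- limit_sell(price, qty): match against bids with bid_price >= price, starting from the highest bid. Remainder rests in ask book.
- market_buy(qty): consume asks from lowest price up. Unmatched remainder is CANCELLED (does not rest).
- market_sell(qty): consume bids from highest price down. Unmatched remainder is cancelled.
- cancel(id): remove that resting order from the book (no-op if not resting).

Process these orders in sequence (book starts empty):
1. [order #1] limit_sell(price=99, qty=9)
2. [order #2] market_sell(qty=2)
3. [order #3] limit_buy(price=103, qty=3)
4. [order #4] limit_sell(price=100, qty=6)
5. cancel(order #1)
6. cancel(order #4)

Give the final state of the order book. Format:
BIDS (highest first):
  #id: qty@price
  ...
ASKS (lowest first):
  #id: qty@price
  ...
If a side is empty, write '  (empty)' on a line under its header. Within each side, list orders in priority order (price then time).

After op 1 [order #1] limit_sell(price=99, qty=9): fills=none; bids=[-] asks=[#1:9@99]
After op 2 [order #2] market_sell(qty=2): fills=none; bids=[-] asks=[#1:9@99]
After op 3 [order #3] limit_buy(price=103, qty=3): fills=#3x#1:3@99; bids=[-] asks=[#1:6@99]
After op 4 [order #4] limit_sell(price=100, qty=6): fills=none; bids=[-] asks=[#1:6@99 #4:6@100]
After op 5 cancel(order #1): fills=none; bids=[-] asks=[#4:6@100]
After op 6 cancel(order #4): fills=none; bids=[-] asks=[-]

Answer: BIDS (highest first):
  (empty)
ASKS (lowest first):
  (empty)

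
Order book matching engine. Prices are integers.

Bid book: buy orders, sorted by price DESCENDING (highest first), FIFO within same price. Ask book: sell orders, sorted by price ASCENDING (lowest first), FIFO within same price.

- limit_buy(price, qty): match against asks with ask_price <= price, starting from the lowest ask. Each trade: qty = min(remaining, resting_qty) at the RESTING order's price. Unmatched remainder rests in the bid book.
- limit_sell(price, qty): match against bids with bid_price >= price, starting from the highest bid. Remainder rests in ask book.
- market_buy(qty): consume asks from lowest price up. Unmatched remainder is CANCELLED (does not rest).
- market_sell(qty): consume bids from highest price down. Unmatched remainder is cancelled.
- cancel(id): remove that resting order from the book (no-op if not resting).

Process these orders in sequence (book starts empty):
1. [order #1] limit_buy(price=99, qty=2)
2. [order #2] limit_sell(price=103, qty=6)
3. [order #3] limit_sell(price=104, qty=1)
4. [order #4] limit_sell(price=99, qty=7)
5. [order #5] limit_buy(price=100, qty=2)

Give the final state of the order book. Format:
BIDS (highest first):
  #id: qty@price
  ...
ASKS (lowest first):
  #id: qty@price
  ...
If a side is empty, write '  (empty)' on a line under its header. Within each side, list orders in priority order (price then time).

After op 1 [order #1] limit_buy(price=99, qty=2): fills=none; bids=[#1:2@99] asks=[-]
After op 2 [order #2] limit_sell(price=103, qty=6): fills=none; bids=[#1:2@99] asks=[#2:6@103]
After op 3 [order #3] limit_sell(price=104, qty=1): fills=none; bids=[#1:2@99] asks=[#2:6@103 #3:1@104]
After op 4 [order #4] limit_sell(price=99, qty=7): fills=#1x#4:2@99; bids=[-] asks=[#4:5@99 #2:6@103 #3:1@104]
After op 5 [order #5] limit_buy(price=100, qty=2): fills=#5x#4:2@99; bids=[-] asks=[#4:3@99 #2:6@103 #3:1@104]

Answer: BIDS (highest first):
  (empty)
ASKS (lowest first):
  #4: 3@99
  #2: 6@103
  #3: 1@104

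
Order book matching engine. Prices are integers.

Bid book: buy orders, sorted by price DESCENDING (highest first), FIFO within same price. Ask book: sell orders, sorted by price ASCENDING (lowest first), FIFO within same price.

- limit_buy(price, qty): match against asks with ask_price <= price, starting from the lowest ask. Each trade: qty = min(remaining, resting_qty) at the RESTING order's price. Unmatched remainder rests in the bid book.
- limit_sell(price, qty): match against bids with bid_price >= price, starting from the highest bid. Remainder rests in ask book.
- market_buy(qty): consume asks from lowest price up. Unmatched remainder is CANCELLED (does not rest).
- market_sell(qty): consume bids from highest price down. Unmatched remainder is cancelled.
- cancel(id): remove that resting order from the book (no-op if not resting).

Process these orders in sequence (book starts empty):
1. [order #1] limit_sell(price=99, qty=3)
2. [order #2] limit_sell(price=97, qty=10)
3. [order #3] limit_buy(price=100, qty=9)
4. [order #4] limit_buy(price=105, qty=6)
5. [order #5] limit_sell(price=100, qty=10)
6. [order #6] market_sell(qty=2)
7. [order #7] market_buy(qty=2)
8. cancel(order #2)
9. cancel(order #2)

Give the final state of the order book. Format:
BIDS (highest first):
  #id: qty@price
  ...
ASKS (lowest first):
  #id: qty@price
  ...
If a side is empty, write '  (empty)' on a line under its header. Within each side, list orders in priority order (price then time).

Answer: BIDS (highest first):
  (empty)
ASKS (lowest first):
  #5: 6@100

Derivation:
After op 1 [order #1] limit_sell(price=99, qty=3): fills=none; bids=[-] asks=[#1:3@99]
After op 2 [order #2] limit_sell(price=97, qty=10): fills=none; bids=[-] asks=[#2:10@97 #1:3@99]
After op 3 [order #3] limit_buy(price=100, qty=9): fills=#3x#2:9@97; bids=[-] asks=[#2:1@97 #1:3@99]
After op 4 [order #4] limit_buy(price=105, qty=6): fills=#4x#2:1@97 #4x#1:3@99; bids=[#4:2@105] asks=[-]
After op 5 [order #5] limit_sell(price=100, qty=10): fills=#4x#5:2@105; bids=[-] asks=[#5:8@100]
After op 6 [order #6] market_sell(qty=2): fills=none; bids=[-] asks=[#5:8@100]
After op 7 [order #7] market_buy(qty=2): fills=#7x#5:2@100; bids=[-] asks=[#5:6@100]
After op 8 cancel(order #2): fills=none; bids=[-] asks=[#5:6@100]
After op 9 cancel(order #2): fills=none; bids=[-] asks=[#5:6@100]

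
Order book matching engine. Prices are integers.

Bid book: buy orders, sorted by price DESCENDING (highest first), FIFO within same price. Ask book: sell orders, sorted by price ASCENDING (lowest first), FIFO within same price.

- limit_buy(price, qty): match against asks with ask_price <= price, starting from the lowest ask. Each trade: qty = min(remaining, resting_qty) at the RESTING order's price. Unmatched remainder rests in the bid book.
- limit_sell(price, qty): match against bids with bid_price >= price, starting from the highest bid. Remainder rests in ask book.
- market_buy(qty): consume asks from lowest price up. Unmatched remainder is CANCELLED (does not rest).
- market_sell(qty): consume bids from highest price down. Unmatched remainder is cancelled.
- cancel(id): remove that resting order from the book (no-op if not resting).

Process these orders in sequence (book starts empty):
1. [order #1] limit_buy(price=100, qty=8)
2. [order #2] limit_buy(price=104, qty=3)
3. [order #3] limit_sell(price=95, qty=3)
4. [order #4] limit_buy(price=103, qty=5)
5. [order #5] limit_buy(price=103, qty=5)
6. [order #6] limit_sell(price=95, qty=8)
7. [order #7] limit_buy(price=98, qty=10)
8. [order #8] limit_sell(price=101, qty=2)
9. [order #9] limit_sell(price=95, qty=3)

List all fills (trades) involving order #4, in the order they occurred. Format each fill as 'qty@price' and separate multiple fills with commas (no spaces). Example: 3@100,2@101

Answer: 5@103

Derivation:
After op 1 [order #1] limit_buy(price=100, qty=8): fills=none; bids=[#1:8@100] asks=[-]
After op 2 [order #2] limit_buy(price=104, qty=3): fills=none; bids=[#2:3@104 #1:8@100] asks=[-]
After op 3 [order #3] limit_sell(price=95, qty=3): fills=#2x#3:3@104; bids=[#1:8@100] asks=[-]
After op 4 [order #4] limit_buy(price=103, qty=5): fills=none; bids=[#4:5@103 #1:8@100] asks=[-]
After op 5 [order #5] limit_buy(price=103, qty=5): fills=none; bids=[#4:5@103 #5:5@103 #1:8@100] asks=[-]
After op 6 [order #6] limit_sell(price=95, qty=8): fills=#4x#6:5@103 #5x#6:3@103; bids=[#5:2@103 #1:8@100] asks=[-]
After op 7 [order #7] limit_buy(price=98, qty=10): fills=none; bids=[#5:2@103 #1:8@100 #7:10@98] asks=[-]
After op 8 [order #8] limit_sell(price=101, qty=2): fills=#5x#8:2@103; bids=[#1:8@100 #7:10@98] asks=[-]
After op 9 [order #9] limit_sell(price=95, qty=3): fills=#1x#9:3@100; bids=[#1:5@100 #7:10@98] asks=[-]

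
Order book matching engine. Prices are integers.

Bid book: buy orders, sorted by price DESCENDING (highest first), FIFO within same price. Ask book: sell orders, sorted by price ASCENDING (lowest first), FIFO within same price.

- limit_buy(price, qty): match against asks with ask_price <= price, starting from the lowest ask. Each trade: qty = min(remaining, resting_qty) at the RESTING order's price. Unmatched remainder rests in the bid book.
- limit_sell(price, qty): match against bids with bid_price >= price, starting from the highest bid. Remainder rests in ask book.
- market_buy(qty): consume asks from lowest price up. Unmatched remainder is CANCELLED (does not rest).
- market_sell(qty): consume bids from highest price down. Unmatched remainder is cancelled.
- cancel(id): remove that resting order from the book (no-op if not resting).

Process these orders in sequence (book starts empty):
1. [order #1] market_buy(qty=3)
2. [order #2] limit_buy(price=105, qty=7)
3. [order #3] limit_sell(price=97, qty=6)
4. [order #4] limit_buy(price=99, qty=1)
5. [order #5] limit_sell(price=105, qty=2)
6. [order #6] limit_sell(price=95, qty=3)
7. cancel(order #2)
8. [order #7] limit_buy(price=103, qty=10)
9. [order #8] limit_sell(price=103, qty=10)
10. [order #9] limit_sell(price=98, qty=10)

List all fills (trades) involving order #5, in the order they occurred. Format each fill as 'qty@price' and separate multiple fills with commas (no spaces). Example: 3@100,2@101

After op 1 [order #1] market_buy(qty=3): fills=none; bids=[-] asks=[-]
After op 2 [order #2] limit_buy(price=105, qty=7): fills=none; bids=[#2:7@105] asks=[-]
After op 3 [order #3] limit_sell(price=97, qty=6): fills=#2x#3:6@105; bids=[#2:1@105] asks=[-]
After op 4 [order #4] limit_buy(price=99, qty=1): fills=none; bids=[#2:1@105 #4:1@99] asks=[-]
After op 5 [order #5] limit_sell(price=105, qty=2): fills=#2x#5:1@105; bids=[#4:1@99] asks=[#5:1@105]
After op 6 [order #6] limit_sell(price=95, qty=3): fills=#4x#6:1@99; bids=[-] asks=[#6:2@95 #5:1@105]
After op 7 cancel(order #2): fills=none; bids=[-] asks=[#6:2@95 #5:1@105]
After op 8 [order #7] limit_buy(price=103, qty=10): fills=#7x#6:2@95; bids=[#7:8@103] asks=[#5:1@105]
After op 9 [order #8] limit_sell(price=103, qty=10): fills=#7x#8:8@103; bids=[-] asks=[#8:2@103 #5:1@105]
After op 10 [order #9] limit_sell(price=98, qty=10): fills=none; bids=[-] asks=[#9:10@98 #8:2@103 #5:1@105]

Answer: 1@105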